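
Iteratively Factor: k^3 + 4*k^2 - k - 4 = (k + 4)*(k^2 - 1) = (k - 1)*(k + 4)*(k + 1)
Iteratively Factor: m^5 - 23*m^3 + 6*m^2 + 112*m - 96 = (m - 1)*(m^4 + m^3 - 22*m^2 - 16*m + 96) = (m - 2)*(m - 1)*(m^3 + 3*m^2 - 16*m - 48) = (m - 2)*(m - 1)*(m + 3)*(m^2 - 16) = (m - 2)*(m - 1)*(m + 3)*(m + 4)*(m - 4)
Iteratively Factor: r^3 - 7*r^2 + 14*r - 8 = (r - 2)*(r^2 - 5*r + 4) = (r - 4)*(r - 2)*(r - 1)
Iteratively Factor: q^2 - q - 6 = (q - 3)*(q + 2)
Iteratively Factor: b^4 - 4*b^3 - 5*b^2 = (b)*(b^3 - 4*b^2 - 5*b) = b*(b + 1)*(b^2 - 5*b) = b^2*(b + 1)*(b - 5)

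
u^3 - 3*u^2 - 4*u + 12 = (u - 3)*(u - 2)*(u + 2)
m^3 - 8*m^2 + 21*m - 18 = (m - 3)^2*(m - 2)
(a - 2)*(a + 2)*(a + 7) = a^3 + 7*a^2 - 4*a - 28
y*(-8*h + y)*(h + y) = -8*h^2*y - 7*h*y^2 + y^3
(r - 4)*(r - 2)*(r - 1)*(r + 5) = r^4 - 2*r^3 - 21*r^2 + 62*r - 40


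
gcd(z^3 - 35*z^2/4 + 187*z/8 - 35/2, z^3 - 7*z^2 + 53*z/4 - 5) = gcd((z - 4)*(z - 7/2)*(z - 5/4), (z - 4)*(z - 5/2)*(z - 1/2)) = z - 4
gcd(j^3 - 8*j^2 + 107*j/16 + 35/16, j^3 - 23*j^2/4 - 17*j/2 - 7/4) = j^2 - 27*j/4 - 7/4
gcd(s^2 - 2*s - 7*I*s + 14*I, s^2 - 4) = s - 2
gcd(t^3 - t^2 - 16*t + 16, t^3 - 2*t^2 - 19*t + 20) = t^2 + 3*t - 4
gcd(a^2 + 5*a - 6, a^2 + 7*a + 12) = 1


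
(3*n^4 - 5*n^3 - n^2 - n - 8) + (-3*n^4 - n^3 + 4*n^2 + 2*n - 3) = -6*n^3 + 3*n^2 + n - 11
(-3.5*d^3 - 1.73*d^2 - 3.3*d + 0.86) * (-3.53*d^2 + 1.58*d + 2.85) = 12.355*d^5 + 0.576899999999999*d^4 - 1.0594*d^3 - 13.1803*d^2 - 8.0462*d + 2.451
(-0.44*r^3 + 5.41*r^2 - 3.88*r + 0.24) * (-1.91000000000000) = 0.8404*r^3 - 10.3331*r^2 + 7.4108*r - 0.4584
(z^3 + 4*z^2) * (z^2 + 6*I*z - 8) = z^5 + 4*z^4 + 6*I*z^4 - 8*z^3 + 24*I*z^3 - 32*z^2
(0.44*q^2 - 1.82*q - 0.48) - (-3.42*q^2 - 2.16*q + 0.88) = 3.86*q^2 + 0.34*q - 1.36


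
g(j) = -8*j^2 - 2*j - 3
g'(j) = -16*j - 2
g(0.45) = -5.52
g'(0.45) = -9.20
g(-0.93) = -8.06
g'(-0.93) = 12.88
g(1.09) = -14.68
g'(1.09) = -19.44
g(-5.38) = -223.80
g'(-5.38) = 84.08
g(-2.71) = -56.33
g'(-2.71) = 41.36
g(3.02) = -82.00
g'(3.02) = -50.32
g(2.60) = -62.28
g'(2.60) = -43.60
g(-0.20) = -2.92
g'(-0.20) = 1.20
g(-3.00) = -69.00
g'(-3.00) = 46.00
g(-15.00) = -1773.00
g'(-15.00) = 238.00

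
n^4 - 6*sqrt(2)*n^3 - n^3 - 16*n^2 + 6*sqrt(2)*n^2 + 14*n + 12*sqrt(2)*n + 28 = (n - 2)*(n + 1)*(n - 7*sqrt(2))*(n + sqrt(2))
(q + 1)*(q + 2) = q^2 + 3*q + 2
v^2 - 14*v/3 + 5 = (v - 3)*(v - 5/3)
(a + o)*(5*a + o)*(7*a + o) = 35*a^3 + 47*a^2*o + 13*a*o^2 + o^3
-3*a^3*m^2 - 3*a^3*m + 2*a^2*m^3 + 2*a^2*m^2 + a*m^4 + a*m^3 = m*(-a + m)*(3*a + m)*(a*m + a)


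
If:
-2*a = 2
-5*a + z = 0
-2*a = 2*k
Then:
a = -1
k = 1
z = -5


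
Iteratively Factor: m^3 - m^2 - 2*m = (m + 1)*(m^2 - 2*m) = (m - 2)*(m + 1)*(m)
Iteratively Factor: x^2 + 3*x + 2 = (x + 1)*(x + 2)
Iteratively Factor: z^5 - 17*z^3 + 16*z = (z - 4)*(z^4 + 4*z^3 - z^2 - 4*z) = (z - 4)*(z - 1)*(z^3 + 5*z^2 + 4*z) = (z - 4)*(z - 1)*(z + 4)*(z^2 + z) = (z - 4)*(z - 1)*(z + 1)*(z + 4)*(z)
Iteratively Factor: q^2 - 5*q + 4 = (q - 4)*(q - 1)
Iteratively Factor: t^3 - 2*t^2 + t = (t - 1)*(t^2 - t) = (t - 1)^2*(t)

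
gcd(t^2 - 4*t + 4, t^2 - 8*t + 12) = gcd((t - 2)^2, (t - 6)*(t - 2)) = t - 2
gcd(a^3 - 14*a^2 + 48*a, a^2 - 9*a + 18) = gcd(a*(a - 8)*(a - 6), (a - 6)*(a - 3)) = a - 6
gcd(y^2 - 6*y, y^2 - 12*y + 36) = y - 6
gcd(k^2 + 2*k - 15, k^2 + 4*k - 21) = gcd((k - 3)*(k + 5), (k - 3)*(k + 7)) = k - 3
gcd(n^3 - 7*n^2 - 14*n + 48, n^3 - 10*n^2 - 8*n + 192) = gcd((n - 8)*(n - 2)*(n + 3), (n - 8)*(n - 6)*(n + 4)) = n - 8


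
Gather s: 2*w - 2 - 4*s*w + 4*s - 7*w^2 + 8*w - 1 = s*(4 - 4*w) - 7*w^2 + 10*w - 3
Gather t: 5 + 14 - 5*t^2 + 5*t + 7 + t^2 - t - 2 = -4*t^2 + 4*t + 24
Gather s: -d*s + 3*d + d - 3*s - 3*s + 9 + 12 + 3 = 4*d + s*(-d - 6) + 24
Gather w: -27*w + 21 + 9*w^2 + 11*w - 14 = 9*w^2 - 16*w + 7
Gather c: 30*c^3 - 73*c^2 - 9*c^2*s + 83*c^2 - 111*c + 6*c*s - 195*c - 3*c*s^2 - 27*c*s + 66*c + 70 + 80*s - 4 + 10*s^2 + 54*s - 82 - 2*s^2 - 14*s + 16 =30*c^3 + c^2*(10 - 9*s) + c*(-3*s^2 - 21*s - 240) + 8*s^2 + 120*s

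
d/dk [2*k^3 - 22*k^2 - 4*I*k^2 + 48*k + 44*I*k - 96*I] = 6*k^2 + k*(-44 - 8*I) + 48 + 44*I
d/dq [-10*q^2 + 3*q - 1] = 3 - 20*q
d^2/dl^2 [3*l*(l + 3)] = 6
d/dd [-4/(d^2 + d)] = 4*(2*d + 1)/(d^2*(d + 1)^2)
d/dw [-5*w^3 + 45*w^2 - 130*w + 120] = -15*w^2 + 90*w - 130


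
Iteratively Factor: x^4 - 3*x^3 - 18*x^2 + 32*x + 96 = (x + 3)*(x^3 - 6*x^2 + 32) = (x + 2)*(x + 3)*(x^2 - 8*x + 16) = (x - 4)*(x + 2)*(x + 3)*(x - 4)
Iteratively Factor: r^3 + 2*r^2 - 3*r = (r - 1)*(r^2 + 3*r) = (r - 1)*(r + 3)*(r)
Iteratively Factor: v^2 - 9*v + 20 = (v - 5)*(v - 4)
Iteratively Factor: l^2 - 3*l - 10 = (l - 5)*(l + 2)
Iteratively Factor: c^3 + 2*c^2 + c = (c + 1)*(c^2 + c) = (c + 1)^2*(c)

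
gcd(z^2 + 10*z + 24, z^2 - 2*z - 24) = z + 4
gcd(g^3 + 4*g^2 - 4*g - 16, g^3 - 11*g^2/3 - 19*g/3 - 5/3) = 1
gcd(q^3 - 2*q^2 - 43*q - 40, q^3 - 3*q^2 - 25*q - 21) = q + 1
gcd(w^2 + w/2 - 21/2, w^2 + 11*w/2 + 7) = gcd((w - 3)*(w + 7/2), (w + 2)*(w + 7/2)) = w + 7/2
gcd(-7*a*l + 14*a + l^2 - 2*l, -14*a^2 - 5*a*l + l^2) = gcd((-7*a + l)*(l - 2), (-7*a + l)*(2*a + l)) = 7*a - l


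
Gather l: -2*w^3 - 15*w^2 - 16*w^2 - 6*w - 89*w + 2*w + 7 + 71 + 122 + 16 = -2*w^3 - 31*w^2 - 93*w + 216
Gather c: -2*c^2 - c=-2*c^2 - c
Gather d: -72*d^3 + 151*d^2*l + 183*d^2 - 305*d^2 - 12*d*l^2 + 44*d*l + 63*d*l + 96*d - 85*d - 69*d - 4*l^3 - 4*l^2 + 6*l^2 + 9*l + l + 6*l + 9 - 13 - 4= -72*d^3 + d^2*(151*l - 122) + d*(-12*l^2 + 107*l - 58) - 4*l^3 + 2*l^2 + 16*l - 8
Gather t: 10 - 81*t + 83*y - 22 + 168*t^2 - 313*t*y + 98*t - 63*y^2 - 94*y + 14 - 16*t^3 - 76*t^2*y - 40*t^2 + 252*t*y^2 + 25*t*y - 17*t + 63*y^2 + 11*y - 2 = -16*t^3 + t^2*(128 - 76*y) + t*(252*y^2 - 288*y)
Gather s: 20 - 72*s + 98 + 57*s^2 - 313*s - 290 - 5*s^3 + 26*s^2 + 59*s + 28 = -5*s^3 + 83*s^2 - 326*s - 144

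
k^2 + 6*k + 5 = (k + 1)*(k + 5)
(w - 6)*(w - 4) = w^2 - 10*w + 24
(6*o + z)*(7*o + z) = 42*o^2 + 13*o*z + z^2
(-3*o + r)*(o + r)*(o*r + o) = -3*o^3*r - 3*o^3 - 2*o^2*r^2 - 2*o^2*r + o*r^3 + o*r^2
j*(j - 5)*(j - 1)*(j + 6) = j^4 - 31*j^2 + 30*j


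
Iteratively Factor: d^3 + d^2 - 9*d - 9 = (d + 3)*(d^2 - 2*d - 3) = (d - 3)*(d + 3)*(d + 1)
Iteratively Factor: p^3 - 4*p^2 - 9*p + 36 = (p - 3)*(p^2 - p - 12) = (p - 4)*(p - 3)*(p + 3)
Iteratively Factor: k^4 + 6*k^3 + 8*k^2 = (k)*(k^3 + 6*k^2 + 8*k) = k*(k + 2)*(k^2 + 4*k) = k^2*(k + 2)*(k + 4)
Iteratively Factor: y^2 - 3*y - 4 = (y + 1)*(y - 4)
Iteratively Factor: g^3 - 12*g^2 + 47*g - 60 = (g - 3)*(g^2 - 9*g + 20) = (g - 5)*(g - 3)*(g - 4)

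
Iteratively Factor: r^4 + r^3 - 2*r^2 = (r - 1)*(r^3 + 2*r^2) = (r - 1)*(r + 2)*(r^2) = r*(r - 1)*(r + 2)*(r)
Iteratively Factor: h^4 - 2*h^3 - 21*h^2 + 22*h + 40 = (h - 5)*(h^3 + 3*h^2 - 6*h - 8) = (h - 5)*(h + 4)*(h^2 - h - 2) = (h - 5)*(h - 2)*(h + 4)*(h + 1)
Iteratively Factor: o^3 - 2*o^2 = (o)*(o^2 - 2*o) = o*(o - 2)*(o)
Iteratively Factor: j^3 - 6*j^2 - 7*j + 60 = (j - 4)*(j^2 - 2*j - 15) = (j - 5)*(j - 4)*(j + 3)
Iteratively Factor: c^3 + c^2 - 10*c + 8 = (c + 4)*(c^2 - 3*c + 2) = (c - 2)*(c + 4)*(c - 1)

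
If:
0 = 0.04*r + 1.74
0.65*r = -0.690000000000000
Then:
No Solution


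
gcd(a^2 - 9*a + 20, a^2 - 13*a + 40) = a - 5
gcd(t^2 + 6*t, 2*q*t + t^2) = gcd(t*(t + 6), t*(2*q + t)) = t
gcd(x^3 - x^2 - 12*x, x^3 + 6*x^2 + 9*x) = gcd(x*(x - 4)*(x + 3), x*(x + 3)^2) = x^2 + 3*x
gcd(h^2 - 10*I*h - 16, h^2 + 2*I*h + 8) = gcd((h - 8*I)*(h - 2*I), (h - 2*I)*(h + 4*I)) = h - 2*I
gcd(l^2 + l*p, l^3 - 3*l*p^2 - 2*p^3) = l + p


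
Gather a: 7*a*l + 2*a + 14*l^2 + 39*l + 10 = a*(7*l + 2) + 14*l^2 + 39*l + 10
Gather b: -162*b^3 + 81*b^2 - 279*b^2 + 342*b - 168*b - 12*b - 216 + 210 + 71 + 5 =-162*b^3 - 198*b^2 + 162*b + 70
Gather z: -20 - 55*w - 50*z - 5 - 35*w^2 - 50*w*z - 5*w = -35*w^2 - 60*w + z*(-50*w - 50) - 25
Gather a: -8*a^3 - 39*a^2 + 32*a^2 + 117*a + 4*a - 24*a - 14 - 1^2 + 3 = -8*a^3 - 7*a^2 + 97*a - 12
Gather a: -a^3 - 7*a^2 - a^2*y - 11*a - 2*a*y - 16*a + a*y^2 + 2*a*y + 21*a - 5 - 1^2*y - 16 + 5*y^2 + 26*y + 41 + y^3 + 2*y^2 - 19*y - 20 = -a^3 + a^2*(-y - 7) + a*(y^2 - 6) + y^3 + 7*y^2 + 6*y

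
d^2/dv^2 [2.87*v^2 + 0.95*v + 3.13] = 5.74000000000000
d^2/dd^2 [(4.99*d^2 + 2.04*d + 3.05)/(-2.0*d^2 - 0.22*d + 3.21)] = (-11.9288*d^3 - 265.4148*d^2 - 86.6328*d - 145.173454)/(8.0*d^6 + 2.64*d^5 - 38.2296*d^4 - 8.463752*d^3 + 61.358508*d^2 + 6.800706*d - 33.076161)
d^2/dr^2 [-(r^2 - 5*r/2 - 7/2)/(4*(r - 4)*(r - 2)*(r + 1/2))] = (-8*r^6 + 60*r^5 - 42*r^4 - 723*r^3 + 1953*r^2 - 1326*r + 788)/(2*(8*r^9 - 132*r^8 + 846*r^7 - 2555*r^6 + 3174*r^5 + 564*r^4 - 3896*r^3 + 288*r^2 + 1920*r + 512))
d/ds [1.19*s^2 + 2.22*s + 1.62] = 2.38*s + 2.22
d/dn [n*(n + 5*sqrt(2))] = 2*n + 5*sqrt(2)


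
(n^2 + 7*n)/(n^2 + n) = (n + 7)/(n + 1)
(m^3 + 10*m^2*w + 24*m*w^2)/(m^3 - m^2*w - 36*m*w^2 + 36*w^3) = m*(m + 4*w)/(m^2 - 7*m*w + 6*w^2)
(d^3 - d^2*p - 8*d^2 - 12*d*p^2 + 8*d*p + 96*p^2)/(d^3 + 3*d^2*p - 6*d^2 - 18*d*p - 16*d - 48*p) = (d - 4*p)/(d + 2)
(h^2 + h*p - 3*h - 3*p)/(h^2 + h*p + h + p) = (h - 3)/(h + 1)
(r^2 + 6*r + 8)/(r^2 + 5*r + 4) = (r + 2)/(r + 1)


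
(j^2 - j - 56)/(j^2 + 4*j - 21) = (j - 8)/(j - 3)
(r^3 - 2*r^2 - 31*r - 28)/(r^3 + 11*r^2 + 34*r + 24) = (r - 7)/(r + 6)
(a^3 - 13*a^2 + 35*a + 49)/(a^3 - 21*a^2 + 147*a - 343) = (a + 1)/(a - 7)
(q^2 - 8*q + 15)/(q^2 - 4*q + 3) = (q - 5)/(q - 1)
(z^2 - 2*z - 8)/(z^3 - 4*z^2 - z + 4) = (z + 2)/(z^2 - 1)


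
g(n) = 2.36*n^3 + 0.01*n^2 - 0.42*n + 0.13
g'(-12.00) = 1018.86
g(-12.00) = -4071.47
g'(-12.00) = 1018.86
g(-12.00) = -4071.47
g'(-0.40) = 0.70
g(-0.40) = 0.15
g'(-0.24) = -0.02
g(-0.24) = 0.20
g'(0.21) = -0.10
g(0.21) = 0.06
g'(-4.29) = 129.80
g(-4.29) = -184.21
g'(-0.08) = -0.38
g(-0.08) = 0.16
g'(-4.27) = 128.58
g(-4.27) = -181.63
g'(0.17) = -0.21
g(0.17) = 0.07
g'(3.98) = 111.81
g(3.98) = 147.40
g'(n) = 7.08*n^2 + 0.02*n - 0.42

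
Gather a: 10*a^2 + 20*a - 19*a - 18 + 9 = 10*a^2 + a - 9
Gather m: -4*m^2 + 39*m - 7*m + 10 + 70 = -4*m^2 + 32*m + 80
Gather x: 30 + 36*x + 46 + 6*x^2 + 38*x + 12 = 6*x^2 + 74*x + 88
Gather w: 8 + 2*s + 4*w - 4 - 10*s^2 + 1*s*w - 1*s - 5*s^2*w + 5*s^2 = -5*s^2 + s + w*(-5*s^2 + s + 4) + 4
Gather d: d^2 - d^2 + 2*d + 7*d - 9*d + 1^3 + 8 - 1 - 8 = 0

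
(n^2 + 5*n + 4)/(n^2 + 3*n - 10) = (n^2 + 5*n + 4)/(n^2 + 3*n - 10)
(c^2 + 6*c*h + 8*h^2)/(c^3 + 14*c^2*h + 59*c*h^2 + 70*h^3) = (c + 4*h)/(c^2 + 12*c*h + 35*h^2)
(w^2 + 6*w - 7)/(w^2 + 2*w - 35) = (w - 1)/(w - 5)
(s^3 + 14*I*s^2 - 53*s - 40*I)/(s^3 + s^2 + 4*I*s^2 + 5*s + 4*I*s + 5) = (s^2 + 9*I*s - 8)/(s^2 + s*(1 - I) - I)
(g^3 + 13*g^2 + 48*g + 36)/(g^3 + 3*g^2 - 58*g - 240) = (g^2 + 7*g + 6)/(g^2 - 3*g - 40)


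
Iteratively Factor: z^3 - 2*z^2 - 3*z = (z)*(z^2 - 2*z - 3) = z*(z - 3)*(z + 1)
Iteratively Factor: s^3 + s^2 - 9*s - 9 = (s + 1)*(s^2 - 9) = (s + 1)*(s + 3)*(s - 3)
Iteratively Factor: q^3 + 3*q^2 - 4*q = (q + 4)*(q^2 - q) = q*(q + 4)*(q - 1)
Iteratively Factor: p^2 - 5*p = (p)*(p - 5)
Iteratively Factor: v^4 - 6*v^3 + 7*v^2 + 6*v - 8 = (v + 1)*(v^3 - 7*v^2 + 14*v - 8) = (v - 2)*(v + 1)*(v^2 - 5*v + 4) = (v - 2)*(v - 1)*(v + 1)*(v - 4)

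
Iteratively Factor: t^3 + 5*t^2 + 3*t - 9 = (t - 1)*(t^2 + 6*t + 9) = (t - 1)*(t + 3)*(t + 3)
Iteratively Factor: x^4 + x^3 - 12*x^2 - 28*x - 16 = (x + 2)*(x^3 - x^2 - 10*x - 8) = (x + 2)^2*(x^2 - 3*x - 4) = (x + 1)*(x + 2)^2*(x - 4)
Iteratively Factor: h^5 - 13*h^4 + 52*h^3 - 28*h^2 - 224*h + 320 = (h - 2)*(h^4 - 11*h^3 + 30*h^2 + 32*h - 160) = (h - 2)*(h + 2)*(h^3 - 13*h^2 + 56*h - 80) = (h - 5)*(h - 2)*(h + 2)*(h^2 - 8*h + 16) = (h - 5)*(h - 4)*(h - 2)*(h + 2)*(h - 4)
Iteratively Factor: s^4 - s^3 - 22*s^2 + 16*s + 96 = (s - 3)*(s^3 + 2*s^2 - 16*s - 32) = (s - 4)*(s - 3)*(s^2 + 6*s + 8) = (s - 4)*(s - 3)*(s + 4)*(s + 2)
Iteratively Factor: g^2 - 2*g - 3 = (g + 1)*(g - 3)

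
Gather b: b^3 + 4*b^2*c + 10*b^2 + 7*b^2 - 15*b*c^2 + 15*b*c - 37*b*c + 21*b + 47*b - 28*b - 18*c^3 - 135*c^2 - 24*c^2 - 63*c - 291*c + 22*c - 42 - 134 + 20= b^3 + b^2*(4*c + 17) + b*(-15*c^2 - 22*c + 40) - 18*c^3 - 159*c^2 - 332*c - 156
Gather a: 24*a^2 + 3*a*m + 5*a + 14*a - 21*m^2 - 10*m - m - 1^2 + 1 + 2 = 24*a^2 + a*(3*m + 19) - 21*m^2 - 11*m + 2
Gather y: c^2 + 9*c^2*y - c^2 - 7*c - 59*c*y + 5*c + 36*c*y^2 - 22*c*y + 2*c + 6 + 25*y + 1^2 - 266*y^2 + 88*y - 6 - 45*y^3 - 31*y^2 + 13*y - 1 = -45*y^3 + y^2*(36*c - 297) + y*(9*c^2 - 81*c + 126)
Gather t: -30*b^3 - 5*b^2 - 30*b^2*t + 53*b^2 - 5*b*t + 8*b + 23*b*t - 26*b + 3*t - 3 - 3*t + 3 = -30*b^3 + 48*b^2 - 18*b + t*(-30*b^2 + 18*b)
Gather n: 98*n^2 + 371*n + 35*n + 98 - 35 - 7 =98*n^2 + 406*n + 56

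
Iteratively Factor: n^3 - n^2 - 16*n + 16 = (n + 4)*(n^2 - 5*n + 4) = (n - 1)*(n + 4)*(n - 4)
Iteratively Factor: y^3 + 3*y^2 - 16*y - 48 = (y + 3)*(y^2 - 16) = (y - 4)*(y + 3)*(y + 4)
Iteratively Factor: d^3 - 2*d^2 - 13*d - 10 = (d + 2)*(d^2 - 4*d - 5) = (d + 1)*(d + 2)*(d - 5)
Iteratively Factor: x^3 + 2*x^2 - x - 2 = (x + 1)*(x^2 + x - 2) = (x - 1)*(x + 1)*(x + 2)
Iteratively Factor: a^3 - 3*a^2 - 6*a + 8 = (a - 1)*(a^2 - 2*a - 8) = (a - 4)*(a - 1)*(a + 2)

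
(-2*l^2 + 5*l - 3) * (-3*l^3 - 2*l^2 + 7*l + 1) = 6*l^5 - 11*l^4 - 15*l^3 + 39*l^2 - 16*l - 3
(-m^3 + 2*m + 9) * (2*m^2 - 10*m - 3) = -2*m^5 + 10*m^4 + 7*m^3 - 2*m^2 - 96*m - 27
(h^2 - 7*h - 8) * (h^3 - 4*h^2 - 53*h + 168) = h^5 - 11*h^4 - 33*h^3 + 571*h^2 - 752*h - 1344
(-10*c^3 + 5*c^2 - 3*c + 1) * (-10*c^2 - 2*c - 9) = 100*c^5 - 30*c^4 + 110*c^3 - 49*c^2 + 25*c - 9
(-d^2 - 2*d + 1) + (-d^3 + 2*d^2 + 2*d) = -d^3 + d^2 + 1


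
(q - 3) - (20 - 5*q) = 6*q - 23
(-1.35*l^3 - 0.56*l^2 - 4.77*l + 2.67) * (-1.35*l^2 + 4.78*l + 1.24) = 1.8225*l^5 - 5.697*l^4 + 2.0887*l^3 - 27.0995*l^2 + 6.8478*l + 3.3108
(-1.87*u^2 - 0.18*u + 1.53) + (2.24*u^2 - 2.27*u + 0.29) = 0.37*u^2 - 2.45*u + 1.82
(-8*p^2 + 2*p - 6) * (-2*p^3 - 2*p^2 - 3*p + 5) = 16*p^5 + 12*p^4 + 32*p^3 - 34*p^2 + 28*p - 30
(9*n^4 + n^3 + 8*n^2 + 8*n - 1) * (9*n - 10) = 81*n^5 - 81*n^4 + 62*n^3 - 8*n^2 - 89*n + 10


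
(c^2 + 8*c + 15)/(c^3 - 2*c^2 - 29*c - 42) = (c + 5)/(c^2 - 5*c - 14)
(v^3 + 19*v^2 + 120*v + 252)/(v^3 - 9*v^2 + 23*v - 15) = (v^3 + 19*v^2 + 120*v + 252)/(v^3 - 9*v^2 + 23*v - 15)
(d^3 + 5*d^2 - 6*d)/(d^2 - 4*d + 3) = d*(d + 6)/(d - 3)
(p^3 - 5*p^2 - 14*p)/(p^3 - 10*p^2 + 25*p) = (p^2 - 5*p - 14)/(p^2 - 10*p + 25)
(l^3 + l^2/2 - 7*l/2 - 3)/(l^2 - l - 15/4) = 2*(l^2 - l - 2)/(2*l - 5)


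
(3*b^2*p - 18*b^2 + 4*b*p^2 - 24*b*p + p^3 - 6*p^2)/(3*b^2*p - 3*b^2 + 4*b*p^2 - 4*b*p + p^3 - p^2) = (p - 6)/(p - 1)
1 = 1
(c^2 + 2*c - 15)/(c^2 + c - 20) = (c - 3)/(c - 4)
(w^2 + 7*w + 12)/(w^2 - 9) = (w + 4)/(w - 3)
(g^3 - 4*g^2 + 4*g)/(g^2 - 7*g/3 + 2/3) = 3*g*(g - 2)/(3*g - 1)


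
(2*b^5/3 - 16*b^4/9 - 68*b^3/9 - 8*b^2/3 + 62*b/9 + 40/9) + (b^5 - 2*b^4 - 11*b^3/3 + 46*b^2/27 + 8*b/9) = 5*b^5/3 - 34*b^4/9 - 101*b^3/9 - 26*b^2/27 + 70*b/9 + 40/9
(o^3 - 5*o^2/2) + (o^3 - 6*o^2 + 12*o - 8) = 2*o^3 - 17*o^2/2 + 12*o - 8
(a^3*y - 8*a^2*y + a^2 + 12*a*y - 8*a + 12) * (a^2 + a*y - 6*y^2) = a^5*y + a^4*y^2 - 8*a^4*y + a^4 - 6*a^3*y^3 - 8*a^3*y^2 + 13*a^3*y - 8*a^3 + 48*a^2*y^3 + 6*a^2*y^2 - 8*a^2*y + 12*a^2 - 72*a*y^3 + 48*a*y^2 + 12*a*y - 72*y^2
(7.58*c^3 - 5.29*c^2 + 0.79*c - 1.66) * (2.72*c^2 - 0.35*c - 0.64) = 20.6176*c^5 - 17.0418*c^4 - 0.8509*c^3 - 1.4061*c^2 + 0.0753999999999999*c + 1.0624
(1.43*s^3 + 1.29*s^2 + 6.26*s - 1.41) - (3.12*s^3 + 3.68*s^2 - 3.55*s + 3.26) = -1.69*s^3 - 2.39*s^2 + 9.81*s - 4.67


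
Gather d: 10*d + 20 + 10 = 10*d + 30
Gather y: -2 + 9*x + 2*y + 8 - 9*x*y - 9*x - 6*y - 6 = y*(-9*x - 4)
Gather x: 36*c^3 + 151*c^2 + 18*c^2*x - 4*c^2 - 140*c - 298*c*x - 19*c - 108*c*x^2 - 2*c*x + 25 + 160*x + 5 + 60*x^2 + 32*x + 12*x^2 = 36*c^3 + 147*c^2 - 159*c + x^2*(72 - 108*c) + x*(18*c^2 - 300*c + 192) + 30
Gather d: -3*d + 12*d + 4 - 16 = 9*d - 12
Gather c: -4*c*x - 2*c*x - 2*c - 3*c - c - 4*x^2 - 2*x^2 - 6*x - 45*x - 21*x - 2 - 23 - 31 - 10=c*(-6*x - 6) - 6*x^2 - 72*x - 66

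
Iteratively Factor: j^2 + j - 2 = (j + 2)*(j - 1)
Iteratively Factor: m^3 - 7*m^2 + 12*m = (m - 3)*(m^2 - 4*m) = m*(m - 3)*(m - 4)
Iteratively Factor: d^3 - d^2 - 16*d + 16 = (d - 1)*(d^2 - 16) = (d - 4)*(d - 1)*(d + 4)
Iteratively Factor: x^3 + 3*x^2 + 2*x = (x)*(x^2 + 3*x + 2) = x*(x + 1)*(x + 2)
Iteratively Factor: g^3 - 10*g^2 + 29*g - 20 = (g - 5)*(g^2 - 5*g + 4) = (g - 5)*(g - 1)*(g - 4)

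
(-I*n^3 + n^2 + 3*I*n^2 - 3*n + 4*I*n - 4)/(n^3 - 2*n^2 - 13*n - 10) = (-I*n^2 + n*(1 + 4*I) - 4)/(n^2 - 3*n - 10)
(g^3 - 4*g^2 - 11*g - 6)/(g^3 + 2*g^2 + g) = (g - 6)/g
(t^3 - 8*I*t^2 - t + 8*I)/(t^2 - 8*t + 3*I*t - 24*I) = (t^3 - 8*I*t^2 - t + 8*I)/(t^2 + t*(-8 + 3*I) - 24*I)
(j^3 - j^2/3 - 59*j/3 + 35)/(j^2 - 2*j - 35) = (j^2 - 16*j/3 + 7)/(j - 7)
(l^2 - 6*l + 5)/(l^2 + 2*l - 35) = (l - 1)/(l + 7)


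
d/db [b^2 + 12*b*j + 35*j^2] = 2*b + 12*j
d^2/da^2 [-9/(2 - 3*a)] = 162/(3*a - 2)^3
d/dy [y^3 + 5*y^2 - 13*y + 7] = 3*y^2 + 10*y - 13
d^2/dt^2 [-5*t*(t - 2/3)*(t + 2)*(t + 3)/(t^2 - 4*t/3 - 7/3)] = 10*(-27*t^6 + 108*t^5 + 45*t^4 - 1141*t^3 - 2478*t^2 - 1155*t - 728)/(27*t^6 - 108*t^5 - 45*t^4 + 440*t^3 + 105*t^2 - 588*t - 343)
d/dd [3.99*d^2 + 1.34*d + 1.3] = 7.98*d + 1.34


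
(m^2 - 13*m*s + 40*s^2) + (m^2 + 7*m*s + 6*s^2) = 2*m^2 - 6*m*s + 46*s^2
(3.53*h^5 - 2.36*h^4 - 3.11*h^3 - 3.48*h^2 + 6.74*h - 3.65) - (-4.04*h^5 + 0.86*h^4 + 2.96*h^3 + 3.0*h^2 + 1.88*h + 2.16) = 7.57*h^5 - 3.22*h^4 - 6.07*h^3 - 6.48*h^2 + 4.86*h - 5.81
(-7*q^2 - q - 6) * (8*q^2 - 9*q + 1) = -56*q^4 + 55*q^3 - 46*q^2 + 53*q - 6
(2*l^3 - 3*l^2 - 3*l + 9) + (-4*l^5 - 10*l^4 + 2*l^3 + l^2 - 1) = -4*l^5 - 10*l^4 + 4*l^3 - 2*l^2 - 3*l + 8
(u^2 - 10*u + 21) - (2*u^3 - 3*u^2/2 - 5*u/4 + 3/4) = -2*u^3 + 5*u^2/2 - 35*u/4 + 81/4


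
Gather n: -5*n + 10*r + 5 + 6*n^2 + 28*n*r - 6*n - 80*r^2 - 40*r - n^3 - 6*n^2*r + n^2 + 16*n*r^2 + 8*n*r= -n^3 + n^2*(7 - 6*r) + n*(16*r^2 + 36*r - 11) - 80*r^2 - 30*r + 5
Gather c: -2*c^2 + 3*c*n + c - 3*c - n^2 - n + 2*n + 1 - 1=-2*c^2 + c*(3*n - 2) - n^2 + n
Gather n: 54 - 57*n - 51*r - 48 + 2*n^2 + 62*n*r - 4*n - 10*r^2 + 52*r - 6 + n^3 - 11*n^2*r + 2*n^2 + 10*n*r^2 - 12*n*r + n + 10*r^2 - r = n^3 + n^2*(4 - 11*r) + n*(10*r^2 + 50*r - 60)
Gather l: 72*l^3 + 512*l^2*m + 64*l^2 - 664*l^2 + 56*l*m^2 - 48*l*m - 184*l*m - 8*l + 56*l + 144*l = 72*l^3 + l^2*(512*m - 600) + l*(56*m^2 - 232*m + 192)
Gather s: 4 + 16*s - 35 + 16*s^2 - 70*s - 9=16*s^2 - 54*s - 40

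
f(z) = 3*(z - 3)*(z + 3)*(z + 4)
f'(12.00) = 1557.00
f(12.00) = 6480.00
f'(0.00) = -27.00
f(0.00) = -108.00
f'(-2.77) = -24.42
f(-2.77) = -4.90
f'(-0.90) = -41.31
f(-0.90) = -76.17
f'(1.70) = 39.81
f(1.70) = -104.48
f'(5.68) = 399.68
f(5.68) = 675.54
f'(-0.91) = -41.39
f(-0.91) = -75.75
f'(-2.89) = -21.19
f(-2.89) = -2.16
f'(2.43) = 84.46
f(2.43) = -59.70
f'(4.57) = 270.64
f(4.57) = 305.56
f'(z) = 3*(z - 3)*(z + 3) + 3*(z - 3)*(z + 4) + 3*(z + 3)*(z + 4)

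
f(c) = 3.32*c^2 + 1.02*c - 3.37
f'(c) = 6.64*c + 1.02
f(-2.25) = 11.14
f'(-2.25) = -13.92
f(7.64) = 198.21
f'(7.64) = 51.75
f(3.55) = 42.09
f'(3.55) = 24.59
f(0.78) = -0.55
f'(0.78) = 6.20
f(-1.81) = 5.66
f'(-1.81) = -11.00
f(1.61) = 6.88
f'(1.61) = 11.71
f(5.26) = 93.85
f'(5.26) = 35.95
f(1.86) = 10.01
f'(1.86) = 13.37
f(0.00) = -3.37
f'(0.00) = 1.02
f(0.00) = -3.37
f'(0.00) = 1.02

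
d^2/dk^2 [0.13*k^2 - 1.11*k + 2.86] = 0.260000000000000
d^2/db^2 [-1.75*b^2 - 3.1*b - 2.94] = -3.50000000000000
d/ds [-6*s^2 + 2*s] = 2 - 12*s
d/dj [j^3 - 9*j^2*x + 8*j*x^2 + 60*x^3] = 3*j^2 - 18*j*x + 8*x^2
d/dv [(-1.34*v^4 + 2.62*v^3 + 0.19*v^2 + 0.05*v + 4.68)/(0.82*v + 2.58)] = (-3.2964*v^4 - 9.532*v^3 + 20.4346*v^2 + 0.9804*v - 3.7086)/(0.6724*v^2 + 4.2312*v + 6.6564)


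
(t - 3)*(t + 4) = t^2 + t - 12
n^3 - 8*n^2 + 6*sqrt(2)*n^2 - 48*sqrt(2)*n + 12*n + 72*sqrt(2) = (n - 6)*(n - 2)*(n + 6*sqrt(2))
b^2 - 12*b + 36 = (b - 6)^2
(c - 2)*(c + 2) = c^2 - 4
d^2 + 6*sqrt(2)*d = d*(d + 6*sqrt(2))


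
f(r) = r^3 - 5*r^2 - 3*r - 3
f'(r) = 3*r^2 - 10*r - 3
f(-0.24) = -2.58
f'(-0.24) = -0.43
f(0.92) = -9.21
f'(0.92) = -9.66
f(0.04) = -3.13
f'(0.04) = -3.40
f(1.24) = -12.50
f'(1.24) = -10.79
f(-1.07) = -6.74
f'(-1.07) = 11.13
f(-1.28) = -9.45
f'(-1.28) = 14.72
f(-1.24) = -8.87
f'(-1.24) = 14.01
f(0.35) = -4.62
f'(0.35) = -6.13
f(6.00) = 15.00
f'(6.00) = 45.00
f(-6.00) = -381.00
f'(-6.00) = 165.00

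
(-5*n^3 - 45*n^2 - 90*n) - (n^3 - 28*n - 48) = -6*n^3 - 45*n^2 - 62*n + 48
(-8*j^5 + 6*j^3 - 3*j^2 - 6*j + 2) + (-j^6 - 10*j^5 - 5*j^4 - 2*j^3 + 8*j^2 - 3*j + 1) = -j^6 - 18*j^5 - 5*j^4 + 4*j^3 + 5*j^2 - 9*j + 3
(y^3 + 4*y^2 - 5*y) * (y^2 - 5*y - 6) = y^5 - y^4 - 31*y^3 + y^2 + 30*y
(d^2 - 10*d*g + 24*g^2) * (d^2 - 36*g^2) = d^4 - 10*d^3*g - 12*d^2*g^2 + 360*d*g^3 - 864*g^4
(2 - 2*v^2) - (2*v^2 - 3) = 5 - 4*v^2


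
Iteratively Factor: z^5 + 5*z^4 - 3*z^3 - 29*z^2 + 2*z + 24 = (z + 1)*(z^4 + 4*z^3 - 7*z^2 - 22*z + 24) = (z + 1)*(z + 3)*(z^3 + z^2 - 10*z + 8) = (z + 1)*(z + 3)*(z + 4)*(z^2 - 3*z + 2) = (z - 2)*(z + 1)*(z + 3)*(z + 4)*(z - 1)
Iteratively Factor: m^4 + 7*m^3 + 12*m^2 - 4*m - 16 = (m + 4)*(m^3 + 3*m^2 - 4) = (m + 2)*(m + 4)*(m^2 + m - 2) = (m + 2)^2*(m + 4)*(m - 1)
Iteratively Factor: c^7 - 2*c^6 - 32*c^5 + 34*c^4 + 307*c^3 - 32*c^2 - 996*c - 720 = (c - 5)*(c^6 + 3*c^5 - 17*c^4 - 51*c^3 + 52*c^2 + 228*c + 144) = (c - 5)*(c - 3)*(c^5 + 6*c^4 + c^3 - 48*c^2 - 92*c - 48) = (c - 5)*(c - 3)*(c + 1)*(c^4 + 5*c^3 - 4*c^2 - 44*c - 48) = (c - 5)*(c - 3)*(c + 1)*(c + 2)*(c^3 + 3*c^2 - 10*c - 24) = (c - 5)*(c - 3)^2*(c + 1)*(c + 2)*(c^2 + 6*c + 8) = (c - 5)*(c - 3)^2*(c + 1)*(c + 2)*(c + 4)*(c + 2)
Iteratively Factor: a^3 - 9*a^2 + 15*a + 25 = (a - 5)*(a^2 - 4*a - 5) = (a - 5)^2*(a + 1)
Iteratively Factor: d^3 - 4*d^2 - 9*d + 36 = (d - 4)*(d^2 - 9) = (d - 4)*(d - 3)*(d + 3)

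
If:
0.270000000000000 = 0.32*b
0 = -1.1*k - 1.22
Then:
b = 0.84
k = -1.11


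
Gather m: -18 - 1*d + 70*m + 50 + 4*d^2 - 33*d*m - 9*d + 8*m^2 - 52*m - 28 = 4*d^2 - 10*d + 8*m^2 + m*(18 - 33*d) + 4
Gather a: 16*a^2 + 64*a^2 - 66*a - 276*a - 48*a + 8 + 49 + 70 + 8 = 80*a^2 - 390*a + 135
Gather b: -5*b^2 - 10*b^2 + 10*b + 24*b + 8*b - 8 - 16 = -15*b^2 + 42*b - 24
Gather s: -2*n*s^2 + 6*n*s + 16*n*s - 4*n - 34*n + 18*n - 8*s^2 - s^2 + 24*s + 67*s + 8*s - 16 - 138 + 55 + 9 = -20*n + s^2*(-2*n - 9) + s*(22*n + 99) - 90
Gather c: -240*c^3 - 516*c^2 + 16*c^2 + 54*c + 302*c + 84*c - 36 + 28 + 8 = -240*c^3 - 500*c^2 + 440*c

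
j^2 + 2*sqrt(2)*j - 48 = (j - 4*sqrt(2))*(j + 6*sqrt(2))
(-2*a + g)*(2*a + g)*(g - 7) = -4*a^2*g + 28*a^2 + g^3 - 7*g^2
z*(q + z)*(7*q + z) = 7*q^2*z + 8*q*z^2 + z^3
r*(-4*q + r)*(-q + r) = 4*q^2*r - 5*q*r^2 + r^3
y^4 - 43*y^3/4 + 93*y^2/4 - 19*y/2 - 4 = (y - 8)*(y - 2)*(y - 1)*(y + 1/4)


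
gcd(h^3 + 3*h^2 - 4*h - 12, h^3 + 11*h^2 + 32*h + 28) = h + 2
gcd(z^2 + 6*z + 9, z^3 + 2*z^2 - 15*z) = 1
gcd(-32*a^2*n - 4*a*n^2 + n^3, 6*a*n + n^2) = n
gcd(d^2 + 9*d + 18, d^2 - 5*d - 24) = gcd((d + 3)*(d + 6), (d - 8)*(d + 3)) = d + 3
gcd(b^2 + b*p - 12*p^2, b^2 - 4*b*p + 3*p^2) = -b + 3*p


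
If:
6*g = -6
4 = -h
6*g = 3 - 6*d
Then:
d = 3/2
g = -1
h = -4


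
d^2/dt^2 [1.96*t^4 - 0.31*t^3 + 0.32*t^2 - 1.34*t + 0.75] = 23.52*t^2 - 1.86*t + 0.64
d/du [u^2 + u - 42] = 2*u + 1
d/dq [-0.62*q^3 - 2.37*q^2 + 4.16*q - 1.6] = -1.86*q^2 - 4.74*q + 4.16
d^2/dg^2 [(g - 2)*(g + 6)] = 2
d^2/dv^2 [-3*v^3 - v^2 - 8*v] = -18*v - 2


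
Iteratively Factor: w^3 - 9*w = (w - 3)*(w^2 + 3*w) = w*(w - 3)*(w + 3)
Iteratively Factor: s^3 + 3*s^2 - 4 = (s + 2)*(s^2 + s - 2) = (s - 1)*(s + 2)*(s + 2)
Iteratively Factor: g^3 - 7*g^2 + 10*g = (g - 2)*(g^2 - 5*g) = g*(g - 2)*(g - 5)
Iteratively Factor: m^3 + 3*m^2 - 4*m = (m)*(m^2 + 3*m - 4) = m*(m + 4)*(m - 1)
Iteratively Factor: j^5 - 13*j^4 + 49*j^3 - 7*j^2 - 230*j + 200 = (j - 5)*(j^4 - 8*j^3 + 9*j^2 + 38*j - 40) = (j - 5)*(j - 1)*(j^3 - 7*j^2 + 2*j + 40) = (j - 5)*(j - 4)*(j - 1)*(j^2 - 3*j - 10) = (j - 5)*(j - 4)*(j - 1)*(j + 2)*(j - 5)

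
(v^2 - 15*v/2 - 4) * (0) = 0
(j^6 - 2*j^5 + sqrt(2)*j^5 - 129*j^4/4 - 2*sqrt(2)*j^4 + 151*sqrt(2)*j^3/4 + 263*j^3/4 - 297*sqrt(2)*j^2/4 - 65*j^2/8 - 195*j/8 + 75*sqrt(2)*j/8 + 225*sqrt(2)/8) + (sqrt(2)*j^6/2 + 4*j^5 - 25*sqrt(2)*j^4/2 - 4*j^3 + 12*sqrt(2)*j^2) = sqrt(2)*j^6/2 + j^6 + sqrt(2)*j^5 + 2*j^5 - 129*j^4/4 - 29*sqrt(2)*j^4/2 + 151*sqrt(2)*j^3/4 + 247*j^3/4 - 249*sqrt(2)*j^2/4 - 65*j^2/8 - 195*j/8 + 75*sqrt(2)*j/8 + 225*sqrt(2)/8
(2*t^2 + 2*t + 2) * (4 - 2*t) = -4*t^3 + 4*t^2 + 4*t + 8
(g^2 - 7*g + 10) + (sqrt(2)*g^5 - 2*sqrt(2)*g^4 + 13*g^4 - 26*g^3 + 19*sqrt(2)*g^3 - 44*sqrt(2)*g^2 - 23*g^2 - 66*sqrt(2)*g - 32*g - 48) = sqrt(2)*g^5 - 2*sqrt(2)*g^4 + 13*g^4 - 26*g^3 + 19*sqrt(2)*g^3 - 44*sqrt(2)*g^2 - 22*g^2 - 66*sqrt(2)*g - 39*g - 38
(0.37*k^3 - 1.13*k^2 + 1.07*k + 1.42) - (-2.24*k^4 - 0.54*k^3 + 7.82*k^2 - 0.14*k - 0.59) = 2.24*k^4 + 0.91*k^3 - 8.95*k^2 + 1.21*k + 2.01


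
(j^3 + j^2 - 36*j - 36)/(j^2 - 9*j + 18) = (j^2 + 7*j + 6)/(j - 3)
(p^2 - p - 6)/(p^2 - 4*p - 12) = (p - 3)/(p - 6)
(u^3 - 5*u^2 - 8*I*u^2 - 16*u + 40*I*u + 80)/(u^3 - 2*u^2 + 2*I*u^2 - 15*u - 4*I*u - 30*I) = (u^2 - 8*I*u - 16)/(u^2 + u*(3 + 2*I) + 6*I)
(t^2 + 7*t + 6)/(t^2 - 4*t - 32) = (t^2 + 7*t + 6)/(t^2 - 4*t - 32)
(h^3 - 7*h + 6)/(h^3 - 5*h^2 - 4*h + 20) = (h^2 + 2*h - 3)/(h^2 - 3*h - 10)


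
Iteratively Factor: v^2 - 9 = (v + 3)*(v - 3)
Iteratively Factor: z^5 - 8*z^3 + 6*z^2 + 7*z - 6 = (z - 1)*(z^4 + z^3 - 7*z^2 - z + 6) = (z - 1)*(z + 1)*(z^3 - 7*z + 6) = (z - 2)*(z - 1)*(z + 1)*(z^2 + 2*z - 3) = (z - 2)*(z - 1)*(z + 1)*(z + 3)*(z - 1)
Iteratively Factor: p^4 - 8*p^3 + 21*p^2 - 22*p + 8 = (p - 2)*(p^3 - 6*p^2 + 9*p - 4) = (p - 2)*(p - 1)*(p^2 - 5*p + 4) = (p - 2)*(p - 1)^2*(p - 4)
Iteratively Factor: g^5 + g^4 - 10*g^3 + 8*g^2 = (g - 2)*(g^4 + 3*g^3 - 4*g^2) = (g - 2)*(g + 4)*(g^3 - g^2) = g*(g - 2)*(g + 4)*(g^2 - g) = g*(g - 2)*(g - 1)*(g + 4)*(g)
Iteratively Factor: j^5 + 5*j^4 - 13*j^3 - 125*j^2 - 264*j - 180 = (j + 2)*(j^4 + 3*j^3 - 19*j^2 - 87*j - 90) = (j - 5)*(j + 2)*(j^3 + 8*j^2 + 21*j + 18) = (j - 5)*(j + 2)^2*(j^2 + 6*j + 9) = (j - 5)*(j + 2)^2*(j + 3)*(j + 3)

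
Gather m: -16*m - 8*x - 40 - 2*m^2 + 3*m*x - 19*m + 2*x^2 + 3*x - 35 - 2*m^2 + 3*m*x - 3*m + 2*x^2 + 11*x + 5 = -4*m^2 + m*(6*x - 38) + 4*x^2 + 6*x - 70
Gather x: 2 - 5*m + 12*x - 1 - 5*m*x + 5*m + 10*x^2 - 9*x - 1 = 10*x^2 + x*(3 - 5*m)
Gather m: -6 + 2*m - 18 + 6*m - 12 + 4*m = 12*m - 36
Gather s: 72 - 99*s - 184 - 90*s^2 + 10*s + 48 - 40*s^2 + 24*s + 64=-130*s^2 - 65*s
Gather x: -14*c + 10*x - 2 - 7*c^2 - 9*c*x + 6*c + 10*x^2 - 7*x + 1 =-7*c^2 - 8*c + 10*x^2 + x*(3 - 9*c) - 1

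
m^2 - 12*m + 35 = (m - 7)*(m - 5)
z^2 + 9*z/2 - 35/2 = (z - 5/2)*(z + 7)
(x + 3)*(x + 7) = x^2 + 10*x + 21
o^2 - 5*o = o*(o - 5)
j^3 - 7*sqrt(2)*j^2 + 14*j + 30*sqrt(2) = (j - 5*sqrt(2))*(j - 3*sqrt(2))*(j + sqrt(2))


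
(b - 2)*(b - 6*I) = b^2 - 2*b - 6*I*b + 12*I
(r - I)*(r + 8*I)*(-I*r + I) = -I*r^3 + 7*r^2 + I*r^2 - 7*r - 8*I*r + 8*I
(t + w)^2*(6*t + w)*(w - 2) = 6*t^3*w - 12*t^3 + 13*t^2*w^2 - 26*t^2*w + 8*t*w^3 - 16*t*w^2 + w^4 - 2*w^3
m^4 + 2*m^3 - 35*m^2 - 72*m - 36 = (m - 6)*(m + 1)^2*(m + 6)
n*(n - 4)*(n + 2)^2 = n^4 - 12*n^2 - 16*n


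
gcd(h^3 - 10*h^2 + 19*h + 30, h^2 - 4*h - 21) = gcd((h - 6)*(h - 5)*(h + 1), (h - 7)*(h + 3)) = 1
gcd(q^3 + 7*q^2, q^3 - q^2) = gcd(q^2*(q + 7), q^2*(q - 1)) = q^2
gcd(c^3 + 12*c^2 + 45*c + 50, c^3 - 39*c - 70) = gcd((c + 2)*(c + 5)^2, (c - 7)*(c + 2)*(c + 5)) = c^2 + 7*c + 10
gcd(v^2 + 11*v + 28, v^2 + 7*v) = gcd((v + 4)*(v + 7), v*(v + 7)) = v + 7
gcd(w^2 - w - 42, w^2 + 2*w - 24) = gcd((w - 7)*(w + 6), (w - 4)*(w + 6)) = w + 6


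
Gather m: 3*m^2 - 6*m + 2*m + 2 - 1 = 3*m^2 - 4*m + 1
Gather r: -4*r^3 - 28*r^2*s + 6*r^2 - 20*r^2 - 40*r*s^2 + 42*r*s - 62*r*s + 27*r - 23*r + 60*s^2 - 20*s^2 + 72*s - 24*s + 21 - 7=-4*r^3 + r^2*(-28*s - 14) + r*(-40*s^2 - 20*s + 4) + 40*s^2 + 48*s + 14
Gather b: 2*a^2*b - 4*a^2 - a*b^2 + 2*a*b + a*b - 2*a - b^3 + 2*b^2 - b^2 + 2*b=-4*a^2 - 2*a - b^3 + b^2*(1 - a) + b*(2*a^2 + 3*a + 2)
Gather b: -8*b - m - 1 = -8*b - m - 1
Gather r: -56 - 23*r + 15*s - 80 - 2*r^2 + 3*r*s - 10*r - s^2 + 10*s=-2*r^2 + r*(3*s - 33) - s^2 + 25*s - 136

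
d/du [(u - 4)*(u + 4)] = 2*u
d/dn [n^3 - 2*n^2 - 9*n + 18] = 3*n^2 - 4*n - 9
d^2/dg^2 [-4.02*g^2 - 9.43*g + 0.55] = -8.04000000000000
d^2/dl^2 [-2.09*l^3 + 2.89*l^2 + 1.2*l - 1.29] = 5.78 - 12.54*l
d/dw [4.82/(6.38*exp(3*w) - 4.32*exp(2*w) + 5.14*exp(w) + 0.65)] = (-92.2548*exp(2*w) + 41.6448*exp(w) - 24.7748)*exp(w)/(6.38*exp(3*w) - 4.32*exp(2*w) + 5.14*exp(w) + 0.65)^2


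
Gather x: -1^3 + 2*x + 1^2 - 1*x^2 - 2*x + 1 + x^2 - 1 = 0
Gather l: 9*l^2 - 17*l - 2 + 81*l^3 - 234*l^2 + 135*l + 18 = 81*l^3 - 225*l^2 + 118*l + 16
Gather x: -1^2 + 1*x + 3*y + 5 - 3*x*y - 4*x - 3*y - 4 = x*(-3*y - 3)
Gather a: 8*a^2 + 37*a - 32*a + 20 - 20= 8*a^2 + 5*a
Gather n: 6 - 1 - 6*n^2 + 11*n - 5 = -6*n^2 + 11*n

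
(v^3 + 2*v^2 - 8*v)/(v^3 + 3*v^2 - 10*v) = (v + 4)/(v + 5)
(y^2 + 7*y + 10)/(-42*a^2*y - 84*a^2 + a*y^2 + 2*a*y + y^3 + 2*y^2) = (y + 5)/(-42*a^2 + a*y + y^2)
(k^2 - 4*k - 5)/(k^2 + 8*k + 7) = (k - 5)/(k + 7)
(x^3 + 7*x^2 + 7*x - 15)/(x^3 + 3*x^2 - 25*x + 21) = (x^2 + 8*x + 15)/(x^2 + 4*x - 21)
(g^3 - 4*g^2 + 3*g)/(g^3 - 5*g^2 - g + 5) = g*(g - 3)/(g^2 - 4*g - 5)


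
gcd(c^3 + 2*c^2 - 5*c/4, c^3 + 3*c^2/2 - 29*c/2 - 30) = c + 5/2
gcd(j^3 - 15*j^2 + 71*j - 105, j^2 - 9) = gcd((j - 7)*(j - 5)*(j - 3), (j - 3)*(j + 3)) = j - 3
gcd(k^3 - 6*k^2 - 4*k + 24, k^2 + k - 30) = 1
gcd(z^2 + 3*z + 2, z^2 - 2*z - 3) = z + 1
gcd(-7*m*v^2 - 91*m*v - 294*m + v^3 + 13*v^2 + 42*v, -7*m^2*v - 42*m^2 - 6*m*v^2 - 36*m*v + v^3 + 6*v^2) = -7*m*v - 42*m + v^2 + 6*v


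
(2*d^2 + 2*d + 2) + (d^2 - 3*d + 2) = 3*d^2 - d + 4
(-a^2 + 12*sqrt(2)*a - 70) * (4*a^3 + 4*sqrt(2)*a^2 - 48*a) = -4*a^5 + 44*sqrt(2)*a^4 - 136*a^3 - 856*sqrt(2)*a^2 + 3360*a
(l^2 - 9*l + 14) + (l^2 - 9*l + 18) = 2*l^2 - 18*l + 32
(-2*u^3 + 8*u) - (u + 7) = -2*u^3 + 7*u - 7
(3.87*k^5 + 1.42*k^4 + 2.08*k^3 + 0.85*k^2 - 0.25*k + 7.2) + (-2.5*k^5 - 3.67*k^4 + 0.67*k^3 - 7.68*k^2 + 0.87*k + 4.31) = 1.37*k^5 - 2.25*k^4 + 2.75*k^3 - 6.83*k^2 + 0.62*k + 11.51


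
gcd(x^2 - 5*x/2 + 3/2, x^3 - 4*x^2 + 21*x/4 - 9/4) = x^2 - 5*x/2 + 3/2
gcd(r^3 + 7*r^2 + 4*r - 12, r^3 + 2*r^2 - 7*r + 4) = r - 1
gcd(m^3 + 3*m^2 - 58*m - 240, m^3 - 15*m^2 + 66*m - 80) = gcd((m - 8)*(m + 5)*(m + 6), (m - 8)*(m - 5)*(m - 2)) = m - 8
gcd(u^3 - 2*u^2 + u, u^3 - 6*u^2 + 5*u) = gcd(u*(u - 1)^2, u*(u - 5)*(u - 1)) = u^2 - u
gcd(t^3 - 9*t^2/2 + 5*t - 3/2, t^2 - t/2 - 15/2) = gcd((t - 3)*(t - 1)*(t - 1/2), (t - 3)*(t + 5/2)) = t - 3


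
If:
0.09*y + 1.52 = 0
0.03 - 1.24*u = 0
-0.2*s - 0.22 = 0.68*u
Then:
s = -1.18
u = 0.02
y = -16.89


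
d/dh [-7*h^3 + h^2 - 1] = h*(2 - 21*h)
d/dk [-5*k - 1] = -5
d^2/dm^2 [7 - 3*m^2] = -6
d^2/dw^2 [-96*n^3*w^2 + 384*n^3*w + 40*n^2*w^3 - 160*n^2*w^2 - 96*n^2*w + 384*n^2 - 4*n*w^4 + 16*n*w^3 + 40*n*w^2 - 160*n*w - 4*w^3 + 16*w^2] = -192*n^3 + 240*n^2*w - 320*n^2 - 48*n*w^2 + 96*n*w + 80*n - 24*w + 32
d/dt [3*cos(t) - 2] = -3*sin(t)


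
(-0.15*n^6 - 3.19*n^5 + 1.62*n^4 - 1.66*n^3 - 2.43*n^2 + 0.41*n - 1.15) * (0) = 0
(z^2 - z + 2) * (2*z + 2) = 2*z^3 + 2*z + 4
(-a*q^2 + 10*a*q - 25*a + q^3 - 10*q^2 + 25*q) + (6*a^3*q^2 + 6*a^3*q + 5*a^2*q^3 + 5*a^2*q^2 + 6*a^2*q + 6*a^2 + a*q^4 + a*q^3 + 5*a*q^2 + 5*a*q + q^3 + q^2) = 6*a^3*q^2 + 6*a^3*q + 5*a^2*q^3 + 5*a^2*q^2 + 6*a^2*q + 6*a^2 + a*q^4 + a*q^3 + 4*a*q^2 + 15*a*q - 25*a + 2*q^3 - 9*q^2 + 25*q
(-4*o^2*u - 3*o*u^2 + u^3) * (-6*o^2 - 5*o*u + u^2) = 24*o^4*u + 38*o^3*u^2 + 5*o^2*u^3 - 8*o*u^4 + u^5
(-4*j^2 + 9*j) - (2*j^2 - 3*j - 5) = -6*j^2 + 12*j + 5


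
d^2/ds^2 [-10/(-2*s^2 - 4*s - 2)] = 30/(s^4 + 4*s^3 + 6*s^2 + 4*s + 1)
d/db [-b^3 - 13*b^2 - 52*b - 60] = -3*b^2 - 26*b - 52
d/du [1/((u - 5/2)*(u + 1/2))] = 32*(1 - u)/(16*u^4 - 64*u^3 + 24*u^2 + 80*u + 25)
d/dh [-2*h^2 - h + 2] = -4*h - 1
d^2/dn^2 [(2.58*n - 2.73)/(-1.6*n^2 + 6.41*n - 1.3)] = (-(2.58*n - 2.73)*(3.2*n - 6.41)*(6.4*n - 12.82) + (24.768*n - 41.8116)*(1.6*n^2 - 6.41*n + 1.3))/(1.6*n^2 - 6.41*n + 1.3)^3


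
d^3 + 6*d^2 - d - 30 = (d - 2)*(d + 3)*(d + 5)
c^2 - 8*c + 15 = (c - 5)*(c - 3)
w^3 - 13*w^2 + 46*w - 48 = (w - 8)*(w - 3)*(w - 2)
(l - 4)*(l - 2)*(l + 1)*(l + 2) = l^4 - 3*l^3 - 8*l^2 + 12*l + 16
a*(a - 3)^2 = a^3 - 6*a^2 + 9*a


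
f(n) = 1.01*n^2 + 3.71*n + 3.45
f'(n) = 2.02*n + 3.71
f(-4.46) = 6.99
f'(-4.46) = -5.30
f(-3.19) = 1.89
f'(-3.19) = -2.73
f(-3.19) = 1.89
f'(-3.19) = -2.73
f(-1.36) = 0.27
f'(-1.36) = 0.96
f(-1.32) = 0.31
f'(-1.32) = 1.04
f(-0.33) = 2.34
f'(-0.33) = 3.04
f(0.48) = 5.46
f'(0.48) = 4.68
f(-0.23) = 2.65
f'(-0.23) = 3.25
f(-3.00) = 1.41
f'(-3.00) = -2.35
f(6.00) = 62.07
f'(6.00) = 15.83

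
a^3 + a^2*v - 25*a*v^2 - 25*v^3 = (a - 5*v)*(a + v)*(a + 5*v)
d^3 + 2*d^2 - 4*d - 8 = (d - 2)*(d + 2)^2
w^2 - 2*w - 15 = (w - 5)*(w + 3)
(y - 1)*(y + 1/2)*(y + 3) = y^3 + 5*y^2/2 - 2*y - 3/2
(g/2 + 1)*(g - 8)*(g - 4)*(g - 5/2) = g^4/2 - 25*g^3/4 + 33*g^2/2 + 22*g - 80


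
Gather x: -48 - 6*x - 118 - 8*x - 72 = -14*x - 238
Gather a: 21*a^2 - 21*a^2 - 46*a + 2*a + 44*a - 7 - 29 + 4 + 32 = 0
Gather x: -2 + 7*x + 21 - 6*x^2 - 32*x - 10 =-6*x^2 - 25*x + 9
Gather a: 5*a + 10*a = 15*a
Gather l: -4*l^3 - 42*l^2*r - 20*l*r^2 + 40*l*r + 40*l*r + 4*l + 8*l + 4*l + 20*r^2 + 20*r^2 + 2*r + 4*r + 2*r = -4*l^3 - 42*l^2*r + l*(-20*r^2 + 80*r + 16) + 40*r^2 + 8*r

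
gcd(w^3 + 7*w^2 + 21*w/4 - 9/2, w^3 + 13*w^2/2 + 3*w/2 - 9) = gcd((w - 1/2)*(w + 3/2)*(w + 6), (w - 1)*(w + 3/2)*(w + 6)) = w^2 + 15*w/2 + 9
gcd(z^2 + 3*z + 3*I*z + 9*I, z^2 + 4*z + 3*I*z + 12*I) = z + 3*I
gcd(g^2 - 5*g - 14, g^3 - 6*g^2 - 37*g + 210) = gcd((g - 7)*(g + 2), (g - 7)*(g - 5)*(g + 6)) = g - 7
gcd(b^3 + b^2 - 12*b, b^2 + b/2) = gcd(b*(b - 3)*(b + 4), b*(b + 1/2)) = b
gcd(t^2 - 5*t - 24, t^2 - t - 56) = t - 8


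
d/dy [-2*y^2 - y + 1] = -4*y - 1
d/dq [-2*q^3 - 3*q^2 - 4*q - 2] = -6*q^2 - 6*q - 4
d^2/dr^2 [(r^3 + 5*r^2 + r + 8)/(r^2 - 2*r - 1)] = 2*(16*r^3 + 45*r^2 - 42*r + 43)/(r^6 - 6*r^5 + 9*r^4 + 4*r^3 - 9*r^2 - 6*r - 1)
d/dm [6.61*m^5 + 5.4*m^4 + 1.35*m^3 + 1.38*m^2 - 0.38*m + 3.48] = 33.05*m^4 + 21.6*m^3 + 4.05*m^2 + 2.76*m - 0.38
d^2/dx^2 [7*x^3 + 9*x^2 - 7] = 42*x + 18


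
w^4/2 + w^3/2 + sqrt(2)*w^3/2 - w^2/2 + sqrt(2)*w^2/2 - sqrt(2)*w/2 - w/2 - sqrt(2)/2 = (w/2 + 1/2)*(w - 1)*(w + 1)*(w + sqrt(2))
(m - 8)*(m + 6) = m^2 - 2*m - 48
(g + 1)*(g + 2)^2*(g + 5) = g^4 + 10*g^3 + 33*g^2 + 44*g + 20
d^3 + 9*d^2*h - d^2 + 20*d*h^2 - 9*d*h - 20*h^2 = (d - 1)*(d + 4*h)*(d + 5*h)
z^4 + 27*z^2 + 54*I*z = z*(z - 6*I)*(z + 3*I)^2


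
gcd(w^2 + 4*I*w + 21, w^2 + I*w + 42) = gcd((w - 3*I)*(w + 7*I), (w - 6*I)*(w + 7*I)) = w + 7*I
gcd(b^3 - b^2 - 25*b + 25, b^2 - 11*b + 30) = b - 5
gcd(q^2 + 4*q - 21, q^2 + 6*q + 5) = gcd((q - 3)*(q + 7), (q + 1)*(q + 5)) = 1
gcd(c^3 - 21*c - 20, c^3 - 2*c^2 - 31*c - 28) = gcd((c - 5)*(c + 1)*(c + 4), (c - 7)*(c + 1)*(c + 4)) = c^2 + 5*c + 4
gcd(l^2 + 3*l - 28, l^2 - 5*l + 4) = l - 4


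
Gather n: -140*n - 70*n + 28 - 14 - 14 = -210*n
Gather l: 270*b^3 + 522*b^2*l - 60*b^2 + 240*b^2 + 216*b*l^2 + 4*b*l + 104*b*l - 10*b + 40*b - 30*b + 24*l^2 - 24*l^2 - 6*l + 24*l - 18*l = 270*b^3 + 180*b^2 + 216*b*l^2 + l*(522*b^2 + 108*b)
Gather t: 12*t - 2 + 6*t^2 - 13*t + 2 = 6*t^2 - t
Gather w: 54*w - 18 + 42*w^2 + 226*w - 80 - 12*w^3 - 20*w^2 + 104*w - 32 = -12*w^3 + 22*w^2 + 384*w - 130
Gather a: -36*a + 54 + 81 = 135 - 36*a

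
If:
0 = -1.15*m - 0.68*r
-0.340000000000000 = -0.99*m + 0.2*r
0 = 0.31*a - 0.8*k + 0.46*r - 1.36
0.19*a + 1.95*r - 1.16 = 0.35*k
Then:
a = 24.31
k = 7.47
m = 0.26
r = -0.43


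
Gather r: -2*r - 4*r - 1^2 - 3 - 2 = -6*r - 6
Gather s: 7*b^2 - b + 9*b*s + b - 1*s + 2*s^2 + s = 7*b^2 + 9*b*s + 2*s^2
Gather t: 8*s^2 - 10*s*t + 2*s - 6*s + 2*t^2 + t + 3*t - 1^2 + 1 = 8*s^2 - 4*s + 2*t^2 + t*(4 - 10*s)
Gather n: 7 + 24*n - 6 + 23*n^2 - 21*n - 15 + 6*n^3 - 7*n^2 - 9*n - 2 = 6*n^3 + 16*n^2 - 6*n - 16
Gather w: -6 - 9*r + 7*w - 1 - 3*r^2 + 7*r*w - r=-3*r^2 - 10*r + w*(7*r + 7) - 7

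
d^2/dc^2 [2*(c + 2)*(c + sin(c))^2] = -4*(c + 2)*(c + sin(c))*sin(c) + 4*(c + 2)*(cos(c) + 1)^2 + 8*(c + sin(c))*(cos(c) + 1)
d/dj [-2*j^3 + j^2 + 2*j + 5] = -6*j^2 + 2*j + 2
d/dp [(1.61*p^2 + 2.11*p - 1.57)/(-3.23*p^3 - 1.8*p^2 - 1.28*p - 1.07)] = (5.2003*p^4 + 13.6306*p^3 - 13.4761*p^2 - 9.0974*p - 4.2673)/(10.4329*p^6 + 11.628*p^5 + 11.5088*p^4 + 11.5202*p^3 + 5.4904*p^2 + 2.7392*p + 1.1449)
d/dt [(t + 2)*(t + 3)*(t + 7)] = 3*t^2 + 24*t + 41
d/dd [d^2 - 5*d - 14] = 2*d - 5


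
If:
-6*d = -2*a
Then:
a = 3*d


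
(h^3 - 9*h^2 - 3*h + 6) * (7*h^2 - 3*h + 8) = 7*h^5 - 66*h^4 + 14*h^3 - 21*h^2 - 42*h + 48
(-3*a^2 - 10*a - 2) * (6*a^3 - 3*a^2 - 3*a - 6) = -18*a^5 - 51*a^4 + 27*a^3 + 54*a^2 + 66*a + 12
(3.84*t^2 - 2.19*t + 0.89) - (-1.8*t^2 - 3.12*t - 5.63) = 5.64*t^2 + 0.93*t + 6.52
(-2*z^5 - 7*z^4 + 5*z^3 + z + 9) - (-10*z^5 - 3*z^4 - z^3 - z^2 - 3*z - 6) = 8*z^5 - 4*z^4 + 6*z^3 + z^2 + 4*z + 15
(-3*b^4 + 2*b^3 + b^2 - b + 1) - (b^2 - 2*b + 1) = -3*b^4 + 2*b^3 + b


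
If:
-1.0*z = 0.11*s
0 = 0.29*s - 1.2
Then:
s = 4.14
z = -0.46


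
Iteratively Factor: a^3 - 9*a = (a - 3)*(a^2 + 3*a) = a*(a - 3)*(a + 3)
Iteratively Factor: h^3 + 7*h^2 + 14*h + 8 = (h + 1)*(h^2 + 6*h + 8) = (h + 1)*(h + 2)*(h + 4)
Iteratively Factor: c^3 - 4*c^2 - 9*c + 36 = (c - 4)*(c^2 - 9) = (c - 4)*(c - 3)*(c + 3)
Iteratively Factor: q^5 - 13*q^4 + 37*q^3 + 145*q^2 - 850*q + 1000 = (q - 2)*(q^4 - 11*q^3 + 15*q^2 + 175*q - 500) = (q - 5)*(q - 2)*(q^3 - 6*q^2 - 15*q + 100) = (q - 5)^2*(q - 2)*(q^2 - q - 20) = (q - 5)^2*(q - 2)*(q + 4)*(q - 5)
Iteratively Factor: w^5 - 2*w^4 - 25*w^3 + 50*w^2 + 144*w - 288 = (w - 4)*(w^4 + 2*w^3 - 17*w^2 - 18*w + 72) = (w - 4)*(w - 3)*(w^3 + 5*w^2 - 2*w - 24) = (w - 4)*(w - 3)*(w + 3)*(w^2 + 2*w - 8) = (w - 4)*(w - 3)*(w - 2)*(w + 3)*(w + 4)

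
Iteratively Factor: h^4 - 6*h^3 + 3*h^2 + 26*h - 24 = (h + 2)*(h^3 - 8*h^2 + 19*h - 12) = (h - 3)*(h + 2)*(h^2 - 5*h + 4) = (h - 4)*(h - 3)*(h + 2)*(h - 1)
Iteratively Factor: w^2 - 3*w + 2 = (w - 1)*(w - 2)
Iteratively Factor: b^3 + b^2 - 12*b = (b + 4)*(b^2 - 3*b) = b*(b + 4)*(b - 3)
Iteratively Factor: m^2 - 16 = (m - 4)*(m + 4)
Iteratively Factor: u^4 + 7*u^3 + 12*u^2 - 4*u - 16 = (u + 2)*(u^3 + 5*u^2 + 2*u - 8) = (u + 2)^2*(u^2 + 3*u - 4) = (u - 1)*(u + 2)^2*(u + 4)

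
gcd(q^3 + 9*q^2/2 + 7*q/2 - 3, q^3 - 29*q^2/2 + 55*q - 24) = q - 1/2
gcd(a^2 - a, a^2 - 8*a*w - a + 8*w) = a - 1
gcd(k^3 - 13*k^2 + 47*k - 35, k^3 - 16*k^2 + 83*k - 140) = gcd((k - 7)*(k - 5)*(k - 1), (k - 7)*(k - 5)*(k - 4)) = k^2 - 12*k + 35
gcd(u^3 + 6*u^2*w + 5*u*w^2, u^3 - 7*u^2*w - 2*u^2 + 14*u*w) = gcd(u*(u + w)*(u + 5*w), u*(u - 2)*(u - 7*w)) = u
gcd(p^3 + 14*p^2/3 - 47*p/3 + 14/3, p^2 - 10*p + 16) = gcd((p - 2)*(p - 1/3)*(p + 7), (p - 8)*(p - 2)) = p - 2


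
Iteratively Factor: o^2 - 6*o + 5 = (o - 5)*(o - 1)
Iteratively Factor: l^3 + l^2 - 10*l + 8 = (l - 1)*(l^2 + 2*l - 8) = (l - 1)*(l + 4)*(l - 2)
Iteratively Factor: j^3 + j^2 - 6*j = (j - 2)*(j^2 + 3*j) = (j - 2)*(j + 3)*(j)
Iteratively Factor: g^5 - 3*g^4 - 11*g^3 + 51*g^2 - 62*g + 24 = (g + 4)*(g^4 - 7*g^3 + 17*g^2 - 17*g + 6) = (g - 3)*(g + 4)*(g^3 - 4*g^2 + 5*g - 2) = (g - 3)*(g - 1)*(g + 4)*(g^2 - 3*g + 2) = (g - 3)*(g - 1)^2*(g + 4)*(g - 2)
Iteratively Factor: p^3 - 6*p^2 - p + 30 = (p - 5)*(p^2 - p - 6) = (p - 5)*(p + 2)*(p - 3)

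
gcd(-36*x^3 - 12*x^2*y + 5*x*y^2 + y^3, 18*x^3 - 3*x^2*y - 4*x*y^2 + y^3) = 6*x^2 + x*y - y^2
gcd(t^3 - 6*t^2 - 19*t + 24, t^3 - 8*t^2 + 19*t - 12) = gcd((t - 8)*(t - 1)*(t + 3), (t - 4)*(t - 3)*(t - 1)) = t - 1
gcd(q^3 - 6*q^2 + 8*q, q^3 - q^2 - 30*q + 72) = q - 4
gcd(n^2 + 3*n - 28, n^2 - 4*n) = n - 4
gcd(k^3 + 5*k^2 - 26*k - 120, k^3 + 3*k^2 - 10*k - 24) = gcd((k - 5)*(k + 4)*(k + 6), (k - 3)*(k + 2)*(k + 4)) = k + 4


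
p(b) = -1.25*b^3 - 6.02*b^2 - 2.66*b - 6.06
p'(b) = -3.75*b^2 - 12.04*b - 2.66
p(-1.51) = -11.47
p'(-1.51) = 6.97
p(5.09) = -340.41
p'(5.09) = -161.10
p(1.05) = -16.94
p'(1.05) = -19.44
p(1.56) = -29.61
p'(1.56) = -30.57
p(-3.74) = -14.92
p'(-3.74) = -10.08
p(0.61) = -10.21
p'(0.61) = -11.40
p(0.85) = -13.44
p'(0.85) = -15.60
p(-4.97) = 11.92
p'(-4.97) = -35.45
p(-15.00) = 2898.09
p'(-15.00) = -665.81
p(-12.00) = 1318.98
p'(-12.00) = -398.18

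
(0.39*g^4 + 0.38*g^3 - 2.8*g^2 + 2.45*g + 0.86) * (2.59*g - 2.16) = 1.0101*g^5 + 0.1418*g^4 - 8.0728*g^3 + 12.3935*g^2 - 3.0646*g - 1.8576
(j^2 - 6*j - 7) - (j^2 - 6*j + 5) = -12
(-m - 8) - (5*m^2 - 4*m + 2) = -5*m^2 + 3*m - 10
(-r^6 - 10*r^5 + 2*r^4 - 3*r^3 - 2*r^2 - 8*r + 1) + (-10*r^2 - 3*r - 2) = -r^6 - 10*r^5 + 2*r^4 - 3*r^3 - 12*r^2 - 11*r - 1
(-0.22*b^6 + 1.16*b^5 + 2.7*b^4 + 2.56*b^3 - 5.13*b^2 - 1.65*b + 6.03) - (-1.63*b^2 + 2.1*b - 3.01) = -0.22*b^6 + 1.16*b^5 + 2.7*b^4 + 2.56*b^3 - 3.5*b^2 - 3.75*b + 9.04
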